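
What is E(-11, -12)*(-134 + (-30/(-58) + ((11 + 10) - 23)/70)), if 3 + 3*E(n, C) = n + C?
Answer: 3523364/3045 ≈ 1157.1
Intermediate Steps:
E(n, C) = -1 + C/3 + n/3 (E(n, C) = -1 + (n + C)/3 = -1 + (C + n)/3 = -1 + (C/3 + n/3) = -1 + C/3 + n/3)
E(-11, -12)*(-134 + (-30/(-58) + ((11 + 10) - 23)/70)) = (-1 + (⅓)*(-12) + (⅓)*(-11))*(-134 + (-30/(-58) + ((11 + 10) - 23)/70)) = (-1 - 4 - 11/3)*(-134 + (-30*(-1/58) + (21 - 23)*(1/70))) = -26*(-134 + (15/29 - 2*1/70))/3 = -26*(-134 + (15/29 - 1/35))/3 = -26*(-134 + 496/1015)/3 = -26/3*(-135514/1015) = 3523364/3045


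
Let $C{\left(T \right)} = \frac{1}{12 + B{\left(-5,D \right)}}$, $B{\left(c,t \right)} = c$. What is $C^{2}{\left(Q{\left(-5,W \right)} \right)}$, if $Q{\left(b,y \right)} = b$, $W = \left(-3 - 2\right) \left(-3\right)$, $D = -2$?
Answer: $\frac{1}{49} \approx 0.020408$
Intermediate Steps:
$W = 15$ ($W = \left(-5\right) \left(-3\right) = 15$)
$C{\left(T \right)} = \frac{1}{7}$ ($C{\left(T \right)} = \frac{1}{12 - 5} = \frac{1}{7}$)
$C^{2}{\left(Q{\left(-5,W \right)} \right)} = \left(\frac{1}{7}\right)^{2} = \frac{1}{49}$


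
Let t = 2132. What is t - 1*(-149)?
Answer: 2281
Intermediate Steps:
t - 1*(-149) = 2132 - 1*(-149) = 2132 + 149 = 2281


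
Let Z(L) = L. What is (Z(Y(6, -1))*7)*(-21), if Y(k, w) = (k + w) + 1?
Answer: -882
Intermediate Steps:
Y(k, w) = 1 + k + w
(Z(Y(6, -1))*7)*(-21) = ((1 + 6 - 1)*7)*(-21) = (6*7)*(-21) = 42*(-21) = -882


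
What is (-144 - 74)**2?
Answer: 47524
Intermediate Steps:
(-144 - 74)**2 = (-218)**2 = 47524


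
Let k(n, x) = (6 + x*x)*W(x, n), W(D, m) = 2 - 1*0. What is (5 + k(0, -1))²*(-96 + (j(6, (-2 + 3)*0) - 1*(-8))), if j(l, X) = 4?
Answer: -30324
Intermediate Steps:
W(D, m) = 2 (W(D, m) = 2 + 0 = 2)
k(n, x) = 12 + 2*x² (k(n, x) = (6 + x*x)*2 = (6 + x²)*2 = 12 + 2*x²)
(5 + k(0, -1))²*(-96 + (j(6, (-2 + 3)*0) - 1*(-8))) = (5 + (12 + 2*(-1)²))²*(-96 + (4 - 1*(-8))) = (5 + (12 + 2*1))²*(-96 + (4 + 8)) = (5 + (12 + 2))²*(-96 + 12) = (5 + 14)²*(-84) = 19²*(-84) = 361*(-84) = -30324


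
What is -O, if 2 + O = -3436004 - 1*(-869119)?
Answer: 2566887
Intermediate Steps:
O = -2566887 (O = -2 + (-3436004 - 1*(-869119)) = -2 + (-3436004 + 869119) = -2 - 2566885 = -2566887)
-O = -1*(-2566887) = 2566887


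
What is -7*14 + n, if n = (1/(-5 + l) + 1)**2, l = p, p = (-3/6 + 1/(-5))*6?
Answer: -205687/2116 ≈ -97.206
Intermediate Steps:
p = -21/5 (p = (-3*1/6 + 1*(-1/5))*6 = (-1/2 - 1/5)*6 = -7/10*6 = -21/5 ≈ -4.2000)
l = -21/5 ≈ -4.2000
n = 1681/2116 (n = (1/(-5 - 21/5) + 1)**2 = (1/(-46/5) + 1)**2 = (-5/46 + 1)**2 = (41/46)**2 = 1681/2116 ≈ 0.79442)
-7*14 + n = -7*14 + 1681/2116 = -98 + 1681/2116 = -205687/2116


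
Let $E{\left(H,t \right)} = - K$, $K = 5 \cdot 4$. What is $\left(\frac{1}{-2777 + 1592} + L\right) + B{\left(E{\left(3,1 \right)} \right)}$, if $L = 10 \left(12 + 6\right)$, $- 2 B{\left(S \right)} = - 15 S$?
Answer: $\frac{35549}{1185} \approx 29.999$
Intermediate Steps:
$K = 20$
$E{\left(H,t \right)} = -20$ ($E{\left(H,t \right)} = \left(-1\right) 20 = -20$)
$B{\left(S \right)} = \frac{15 S}{2}$ ($B{\left(S \right)} = - \frac{\left(-15\right) S}{2} = \frac{15 S}{2}$)
$L = 180$ ($L = 10 \cdot 18 = 180$)
$\left(\frac{1}{-2777 + 1592} + L\right) + B{\left(E{\left(3,1 \right)} \right)} = \left(\frac{1}{-2777 + 1592} + 180\right) + \frac{15}{2} \left(-20\right) = \left(\frac{1}{-1185} + 180\right) - 150 = \left(- \frac{1}{1185} + 180\right) - 150 = \frac{213299}{1185} - 150 = \frac{35549}{1185}$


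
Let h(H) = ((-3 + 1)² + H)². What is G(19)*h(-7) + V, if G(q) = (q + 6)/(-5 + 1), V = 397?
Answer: 1363/4 ≈ 340.75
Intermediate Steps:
G(q) = -3/2 - q/4 (G(q) = (6 + q)/(-4) = (6 + q)*(-¼) = -3/2 - q/4)
h(H) = (4 + H)² (h(H) = ((-2)² + H)² = (4 + H)²)
G(19)*h(-7) + V = (-3/2 - ¼*19)*(4 - 7)² + 397 = (-3/2 - 19/4)*(-3)² + 397 = -25/4*9 + 397 = -225/4 + 397 = 1363/4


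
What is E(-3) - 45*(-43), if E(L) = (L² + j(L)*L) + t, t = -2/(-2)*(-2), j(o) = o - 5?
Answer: 1966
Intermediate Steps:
j(o) = -5 + o
t = -2 (t = -2*(-½)*(-2) = 1*(-2) = -2)
E(L) = -2 + L² + L*(-5 + L) (E(L) = (L² + (-5 + L)*L) - 2 = (L² + L*(-5 + L)) - 2 = -2 + L² + L*(-5 + L))
E(-3) - 45*(-43) = (-2 + (-3)² - 3*(-5 - 3)) - 45*(-43) = (-2 + 9 - 3*(-8)) + 1935 = (-2 + 9 + 24) + 1935 = 31 + 1935 = 1966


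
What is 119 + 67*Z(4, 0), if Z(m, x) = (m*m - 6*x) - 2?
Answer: 1057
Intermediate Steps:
Z(m, x) = -2 + m² - 6*x (Z(m, x) = (m² - 6*x) - 2 = -2 + m² - 6*x)
119 + 67*Z(4, 0) = 119 + 67*(-2 + 4² - 6*0) = 119 + 67*(-2 + 16 + 0) = 119 + 67*14 = 119 + 938 = 1057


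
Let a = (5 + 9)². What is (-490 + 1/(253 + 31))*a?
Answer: -6818791/71 ≈ -96039.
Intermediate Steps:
a = 196 (a = 14² = 196)
(-490 + 1/(253 + 31))*a = (-490 + 1/(253 + 31))*196 = (-490 + 1/284)*196 = -139159/284*196 = -6818791/71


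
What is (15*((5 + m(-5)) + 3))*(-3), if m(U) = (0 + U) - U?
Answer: -360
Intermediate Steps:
m(U) = 0 (m(U) = U - U = 0)
(15*((5 + m(-5)) + 3))*(-3) = (15*((5 + 0) + 3))*(-3) = (15*(5 + 3))*(-3) = (15*8)*(-3) = 120*(-3) = -360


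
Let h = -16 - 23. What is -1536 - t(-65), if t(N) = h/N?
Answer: -7683/5 ≈ -1536.6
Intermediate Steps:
h = -39
t(N) = -39/N
-1536 - t(-65) = -1536 - (-39)/(-65) = -1536 - (-39)*(-1)/65 = -1536 - 1*3/5 = -1536 - 3/5 = -7683/5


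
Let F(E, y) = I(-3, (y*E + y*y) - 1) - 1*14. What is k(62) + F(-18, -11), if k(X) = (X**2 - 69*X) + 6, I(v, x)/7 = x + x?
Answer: 4010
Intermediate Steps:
I(v, x) = 14*x (I(v, x) = 7*(x + x) = 7*(2*x) = 14*x)
F(E, y) = -28 + 14*y**2 + 14*E*y (F(E, y) = 14*((y*E + y*y) - 1) - 1*14 = 14*((E*y + y**2) - 1) - 14 = 14*((y**2 + E*y) - 1) - 14 = 14*(-1 + y**2 + E*y) - 14 = (-14 + 14*y**2 + 14*E*y) - 14 = -28 + 14*y**2 + 14*E*y)
k(X) = 6 + X**2 - 69*X
k(62) + F(-18, -11) = (6 + 62**2 - 69*62) + (-28 + 14*(-11)**2 + 14*(-18)*(-11)) = (6 + 3844 - 4278) + (-28 + 14*121 + 2772) = -428 + (-28 + 1694 + 2772) = -428 + 4438 = 4010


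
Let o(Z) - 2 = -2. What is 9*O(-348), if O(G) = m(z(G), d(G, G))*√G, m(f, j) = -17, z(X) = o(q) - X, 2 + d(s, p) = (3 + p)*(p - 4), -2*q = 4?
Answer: -306*I*√87 ≈ -2854.2*I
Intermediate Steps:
q = -2 (q = -½*4 = -2)
d(s, p) = -2 + (-4 + p)*(3 + p) (d(s, p) = -2 + (3 + p)*(p - 4) = -2 + (3 + p)*(-4 + p) = -2 + (-4 + p)*(3 + p))
o(Z) = 0 (o(Z) = 2 - 2 = 0)
z(X) = -X (z(X) = 0 - X = -X)
O(G) = -17*√G
9*O(-348) = 9*(-34*I*√87) = -306*I*√87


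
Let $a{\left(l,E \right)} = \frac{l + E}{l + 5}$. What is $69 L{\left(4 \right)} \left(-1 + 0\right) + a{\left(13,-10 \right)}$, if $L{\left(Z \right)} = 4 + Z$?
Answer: $- \frac{3311}{6} \approx -551.83$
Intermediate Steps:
$a{\left(l,E \right)} = \frac{E + l}{5 + l}$
$69 L{\left(4 \right)} \left(-1 + 0\right) + a{\left(13,-10 \right)} = 69 \left(4 + 4\right) \left(-1 + 0\right) + \frac{-10 + 13}{5 + 13} = 69 \cdot 8 \left(-1\right) + \frac{1}{18} \cdot 3 = 69 \left(-8\right) + \frac{1}{18} \cdot 3 = -552 + \frac{1}{6} = - \frac{3311}{6}$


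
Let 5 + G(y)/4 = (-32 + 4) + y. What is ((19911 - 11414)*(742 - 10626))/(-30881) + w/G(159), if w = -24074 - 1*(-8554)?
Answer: 5231104784/1945503 ≈ 2688.8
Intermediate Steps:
w = -15520 (w = -24074 + 8554 = -15520)
G(y) = -132 + 4*y (G(y) = -20 + 4*((-32 + 4) + y) = -20 + 4*(-28 + y) = -20 + (-112 + 4*y) = -132 + 4*y)
((19911 - 11414)*(742 - 10626))/(-30881) + w/G(159) = ((19911 - 11414)*(742 - 10626))/(-30881) - 15520/(-132 + 4*159) = (8497*(-9884))*(-1/30881) - 15520/(-132 + 636) = -83984348*(-1/30881) - 15520/504 = 83984348/30881 - 15520*1/504 = 83984348/30881 - 1940/63 = 5231104784/1945503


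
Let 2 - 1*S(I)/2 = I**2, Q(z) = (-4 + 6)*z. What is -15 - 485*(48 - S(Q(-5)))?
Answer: -118355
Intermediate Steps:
Q(z) = 2*z
S(I) = 4 - 2*I**2
-15 - 485*(48 - S(Q(-5))) = -15 - 485*(48 - (4 - 2*(2*(-5))**2)) = -15 - 485*(48 - (4 - 2*(-10)**2)) = -15 - 485*(48 - (4 - 2*100)) = -15 - 485*(48 - (4 - 200)) = -15 - 485*(48 - 1*(-196)) = -15 - 485*(48 + 196) = -15 - 485*244 = -15 - 118340 = -118355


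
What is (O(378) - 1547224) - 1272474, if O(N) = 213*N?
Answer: -2739184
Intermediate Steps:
(O(378) - 1547224) - 1272474 = (213*378 - 1547224) - 1272474 = (80514 - 1547224) - 1272474 = -1466710 - 1272474 = -2739184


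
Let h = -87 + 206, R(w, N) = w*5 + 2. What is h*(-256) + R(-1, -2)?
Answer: -30467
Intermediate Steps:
R(w, N) = 2 + 5*w (R(w, N) = 5*w + 2 = 2 + 5*w)
h = 119
h*(-256) + R(-1, -2) = 119*(-256) + (2 + 5*(-1)) = -30464 + (2 - 5) = -30464 - 3 = -30467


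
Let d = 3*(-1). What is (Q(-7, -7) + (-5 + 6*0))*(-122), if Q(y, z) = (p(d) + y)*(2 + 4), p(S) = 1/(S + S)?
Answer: 5856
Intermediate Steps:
d = -3
p(S) = 1/(2*S)
Q(y, z) = -1 + 6*y (Q(y, z) = ((1/2)/(-3) + y)*(2 + 4) = ((1/2)*(-1/3) + y)*6 = (-1/6 + y)*6 = -1 + 6*y)
(Q(-7, -7) + (-5 + 6*0))*(-122) = ((-1 + 6*(-7)) + (-5 + 6*0))*(-122) = ((-1 - 42) + (-5 + 0))*(-122) = (-43 - 5)*(-122) = -48*(-122) = 5856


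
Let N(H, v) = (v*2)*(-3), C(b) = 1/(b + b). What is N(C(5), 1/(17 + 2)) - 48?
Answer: -918/19 ≈ -48.316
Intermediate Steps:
C(b) = 1/(2*b)
N(H, v) = -6*v (N(H, v) = (2*v)*(-3) = -6*v)
N(C(5), 1/(17 + 2)) - 48 = -6/(17 + 2) - 48 = -6/19 - 48 = -918/19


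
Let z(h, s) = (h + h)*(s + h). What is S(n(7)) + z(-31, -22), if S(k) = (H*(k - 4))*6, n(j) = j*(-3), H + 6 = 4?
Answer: 3586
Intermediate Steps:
H = -2 (H = -6 + 4 = -2)
z(h, s) = 2*h*(h + s) (z(h, s) = (2*h)*(h + s) = 2*h*(h + s))
n(j) = -3*j
S(k) = 48 - 12*k (S(k) = -2*(k - 4)*6 = -2*(-4 + k)*6 = (8 - 2*k)*6 = 48 - 12*k)
S(n(7)) + z(-31, -22) = (48 - (-36)*7) + 2*(-31)*(-31 - 22) = (48 - 12*(-21)) + 2*(-31)*(-53) = (48 + 252) + 3286 = 300 + 3286 = 3586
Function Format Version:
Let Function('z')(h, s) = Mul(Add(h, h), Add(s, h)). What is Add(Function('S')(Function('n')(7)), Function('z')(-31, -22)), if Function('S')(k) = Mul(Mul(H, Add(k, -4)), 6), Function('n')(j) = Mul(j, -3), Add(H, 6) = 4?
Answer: 3586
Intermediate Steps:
H = -2 (H = Add(-6, 4) = -2)
Function('z')(h, s) = Mul(2, h, Add(h, s)) (Function('z')(h, s) = Mul(Mul(2, h), Add(h, s)) = Mul(2, h, Add(h, s)))
Function('n')(j) = Mul(-3, j)
Function('S')(k) = Add(48, Mul(-12, k)) (Function('S')(k) = Mul(Mul(-2, Add(k, -4)), 6) = Mul(Mul(-2, Add(-4, k)), 6) = Mul(Add(8, Mul(-2, k)), 6) = Add(48, Mul(-12, k)))
Add(Function('S')(Function('n')(7)), Function('z')(-31, -22)) = Add(Add(48, Mul(-12, Mul(-3, 7))), Mul(2, -31, Add(-31, -22))) = Add(Add(48, Mul(-12, -21)), Mul(2, -31, -53)) = Add(Add(48, 252), 3286) = Add(300, 3286) = 3586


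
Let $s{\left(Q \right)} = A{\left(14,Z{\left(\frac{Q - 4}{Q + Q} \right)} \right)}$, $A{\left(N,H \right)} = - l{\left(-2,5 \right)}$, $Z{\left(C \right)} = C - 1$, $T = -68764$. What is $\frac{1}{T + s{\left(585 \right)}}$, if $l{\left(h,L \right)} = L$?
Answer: $- \frac{1}{68769} \approx -1.4541 \cdot 10^{-5}$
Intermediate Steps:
$Z{\left(C \right)} = -1 + C$ ($Z{\left(C \right)} = C - 1 = -1 + C$)
$A{\left(N,H \right)} = -5$ ($A{\left(N,H \right)} = \left(-1\right) 5 = -5$)
$s{\left(Q \right)} = -5$
$\frac{1}{T + s{\left(585 \right)}} = \frac{1}{-68764 - 5} = \frac{1}{-68769} = - \frac{1}{68769}$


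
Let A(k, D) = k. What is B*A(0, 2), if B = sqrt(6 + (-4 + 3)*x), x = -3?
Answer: 0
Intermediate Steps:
B = 3 (B = sqrt(6 + (-4 + 3)*(-3)) = sqrt(6 - 1*(-3)) = sqrt(6 + 3) = sqrt(9) = 3)
B*A(0, 2) = 3*0 = 0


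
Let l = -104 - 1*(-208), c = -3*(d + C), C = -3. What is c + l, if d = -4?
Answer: 125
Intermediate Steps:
c = 21 (c = -3*(-4 - 3) = -3*(-7) = 21)
l = 104 (l = -104 + 208 = 104)
c + l = 21 + 104 = 125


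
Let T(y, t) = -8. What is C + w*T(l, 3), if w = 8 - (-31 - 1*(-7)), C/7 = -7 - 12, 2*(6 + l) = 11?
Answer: -389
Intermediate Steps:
l = -½ (l = -6 + (½)*11 = -6 + 11/2 = -½ ≈ -0.50000)
C = -133 (C = 7*(-7 - 12) = 7*(-19) = -133)
w = 32 (w = 8 - (-31 + 7) = 8 - 1*(-24) = 8 + 24 = 32)
C + w*T(l, 3) = -133 + 32*(-8) = -133 - 256 = -389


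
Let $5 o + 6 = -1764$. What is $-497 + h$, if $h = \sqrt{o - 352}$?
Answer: $-497 + i \sqrt{706} \approx -497.0 + 26.571 i$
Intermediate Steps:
$o = -354$ ($o = - \frac{6}{5} + \frac{1}{5} \left(-1764\right) = - \frac{6}{5} - \frac{1764}{5} = -354$)
$h = i \sqrt{706}$ ($h = \sqrt{-354 - 352} = \sqrt{-706} = i \sqrt{706} \approx 26.571 i$)
$-497 + h = -497 + i \sqrt{706}$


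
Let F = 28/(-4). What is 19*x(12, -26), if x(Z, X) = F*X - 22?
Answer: 3040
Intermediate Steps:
F = -7 (F = 28*(-¼) = -7)
x(Z, X) = -22 - 7*X (x(Z, X) = -7*X - 22 = -22 - 7*X)
19*x(12, -26) = 19*(-22 - 7*(-26)) = 19*(-22 + 182) = 19*160 = 3040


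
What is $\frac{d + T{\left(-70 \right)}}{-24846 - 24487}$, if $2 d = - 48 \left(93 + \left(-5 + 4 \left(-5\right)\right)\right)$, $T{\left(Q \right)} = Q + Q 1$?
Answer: $\frac{1772}{49333} \approx 0.035919$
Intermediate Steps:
$T{\left(Q \right)} = 2 Q$ ($T{\left(Q \right)} = Q + Q = 2 Q$)
$d = -1632$ ($d = \frac{\left(-48\right) \left(93 + \left(-5 + 4 \left(-5\right)\right)\right)}{2} = \frac{\left(-48\right) \left(93 - 25\right)}{2} = \frac{\left(-48\right) 68}{2} = \frac{1}{2} \left(-3264\right) = -1632$)
$\frac{d + T{\left(-70 \right)}}{-24846 - 24487} = \frac{-1632 + 2 \left(-70\right)}{-24846 - 24487} = \frac{-1632 - 140}{-49333} = \left(-1772\right) \left(- \frac{1}{49333}\right) = \frac{1772}{49333}$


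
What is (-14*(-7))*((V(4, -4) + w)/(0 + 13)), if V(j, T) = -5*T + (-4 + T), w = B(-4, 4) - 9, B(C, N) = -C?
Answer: 686/13 ≈ 52.769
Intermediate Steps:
w = -5 (w = -1*(-4) - 9 = 4 - 9 = -5)
V(j, T) = -4 - 4*T
(-14*(-7))*((V(4, -4) + w)/(0 + 13)) = (-14*(-7))*(((-4 - 4*(-4)) - 5)/(0 + 13)) = 98*(((-4 + 16) - 5)/13) = 98*((12 - 5)*(1/13)) = 98*(7*(1/13)) = 98*(7/13) = 686/13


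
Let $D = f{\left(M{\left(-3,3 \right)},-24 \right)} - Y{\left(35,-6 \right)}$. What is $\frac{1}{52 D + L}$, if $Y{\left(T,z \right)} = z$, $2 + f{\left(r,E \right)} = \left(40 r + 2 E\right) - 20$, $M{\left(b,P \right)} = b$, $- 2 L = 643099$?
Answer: $- \frac{2}{662235} \approx -3.0201 \cdot 10^{-6}$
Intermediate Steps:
$L = - \frac{643099}{2}$ ($L = \left(- \frac{1}{2}\right) 643099 = - \frac{643099}{2} \approx -3.2155 \cdot 10^{5}$)
$f{\left(r,E \right)} = -22 + 2 E + 40 r$ ($f{\left(r,E \right)} = -2 - \left(20 - 40 r - 2 E\right) = -2 + \left(-20 + 2 E + 40 r\right) = -22 + 2 E + 40 r$)
$D = -184$ ($D = \left(-22 + 2 \left(-24\right) + 40 \left(-3\right)\right) - -6 = \left(-22 - 48 - 120\right) + 6 = -190 + 6 = -184$)
$\frac{1}{52 D + L} = \frac{1}{52 \left(-184\right) - \frac{643099}{2}} = \frac{1}{-9568 - \frac{643099}{2}} = \frac{1}{- \frac{662235}{2}} = - \frac{2}{662235}$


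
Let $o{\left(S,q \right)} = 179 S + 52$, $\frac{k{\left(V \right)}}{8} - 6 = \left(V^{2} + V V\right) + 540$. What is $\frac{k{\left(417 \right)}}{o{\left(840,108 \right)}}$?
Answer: $\frac{696648}{37603} \approx 18.526$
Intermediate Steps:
$k{\left(V \right)} = 4368 + 16 V^{2}$ ($k{\left(V \right)} = 48 + 8 \left(\left(V^{2} + V V\right) + 540\right) = 48 + 8 \left(\left(V^{2} + V^{2}\right) + 540\right) = 48 + 8 \left(2 V^{2} + 540\right) = 48 + 8 \left(540 + 2 V^{2}\right) = 48 + \left(4320 + 16 V^{2}\right) = 4368 + 16 V^{2}$)
$o{\left(S,q \right)} = 52 + 179 S$
$\frac{k{\left(417 \right)}}{o{\left(840,108 \right)}} = \frac{4368 + 16 \cdot 417^{2}}{52 + 179 \cdot 840} = \frac{4368 + 16 \cdot 173889}{52 + 150360} = \frac{4368 + 2782224}{150412} = 2786592 \cdot \frac{1}{150412} = \frac{696648}{37603}$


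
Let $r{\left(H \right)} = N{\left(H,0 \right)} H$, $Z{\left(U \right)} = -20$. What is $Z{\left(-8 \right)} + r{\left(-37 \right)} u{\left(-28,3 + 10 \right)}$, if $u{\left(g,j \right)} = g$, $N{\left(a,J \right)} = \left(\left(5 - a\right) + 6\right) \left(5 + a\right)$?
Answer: $-1591316$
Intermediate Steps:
$N{\left(a,J \right)} = \left(5 + a\right) \left(11 - a\right)$ ($N{\left(a,J \right)} = \left(11 - a\right) \left(5 + a\right) = \left(5 + a\right) \left(11 - a\right)$)
$r{\left(H \right)} = H \left(55 - H^{2} + 6 H\right)$ ($r{\left(H \right)} = \left(55 - H^{2} + 6 H\right) H = H \left(55 - H^{2} + 6 H\right)$)
$Z{\left(-8 \right)} + r{\left(-37 \right)} u{\left(-28,3 + 10 \right)} = -20 + - 37 \left(55 - \left(-37\right)^{2} + 6 \left(-37\right)\right) \left(-28\right) = -20 + - 37 \left(55 - 1369 - 222\right) \left(-28\right) = -20 + \left(-37\right) \left(-1536\right) \left(-28\right) = -20 + 56832 \left(-28\right) = -20 - 1591296 = -1591316$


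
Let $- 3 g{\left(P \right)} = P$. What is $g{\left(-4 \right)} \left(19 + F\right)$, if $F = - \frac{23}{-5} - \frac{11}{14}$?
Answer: $\frac{3194}{105} \approx 30.419$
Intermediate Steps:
$F = \frac{267}{70}$ ($F = \left(-23\right) \left(- \frac{1}{5}\right) - \frac{11}{14} = \frac{23}{5} - \frac{11}{14} = \frac{267}{70} \approx 3.8143$)
$g{\left(P \right)} = - \frac{P}{3}$
$g{\left(-4 \right)} \left(19 + F\right) = \left(- \frac{1}{3}\right) \left(-4\right) \left(19 + \frac{267}{70}\right) = \frac{4}{3} \cdot \frac{1597}{70} = \frac{3194}{105}$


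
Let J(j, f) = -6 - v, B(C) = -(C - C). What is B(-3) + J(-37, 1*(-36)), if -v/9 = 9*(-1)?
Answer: -87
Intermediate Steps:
B(C) = 0 (B(C) = -1*0 = 0)
v = 81 (v = -81*(-1) = -9*(-9) = 81)
J(j, f) = -87 (J(j, f) = -6 - 1*81 = -6 - 81 = -87)
B(-3) + J(-37, 1*(-36)) = 0 - 87 = -87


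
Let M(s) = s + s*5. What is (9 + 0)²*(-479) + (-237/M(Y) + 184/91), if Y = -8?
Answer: -56481211/1456 ≈ -38792.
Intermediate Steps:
M(s) = 6*s (M(s) = s + 5*s = 6*s)
(9 + 0)²*(-479) + (-237/M(Y) + 184/91) = (9 + 0)²*(-479) + (-237/(6*(-8)) + 184/91) = 9²*(-479) + (-237/(-48) + 184*(1/91)) = 81*(-479) + (-237*(-1/48) + 184/91) = -38799 + (79/16 + 184/91) = -38799 + 10133/1456 = -56481211/1456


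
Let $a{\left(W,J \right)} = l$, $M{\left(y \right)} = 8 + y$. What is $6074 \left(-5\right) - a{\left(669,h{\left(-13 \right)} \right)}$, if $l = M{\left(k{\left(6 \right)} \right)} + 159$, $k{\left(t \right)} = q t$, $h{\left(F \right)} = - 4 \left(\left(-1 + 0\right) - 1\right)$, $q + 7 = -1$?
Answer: $-30489$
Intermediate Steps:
$q = -8$ ($q = -7 - 1 = -8$)
$h{\left(F \right)} = 8$ ($h{\left(F \right)} = - 4 \left(-1 - 1\right) = \left(-4\right) \left(-2\right) = 8$)
$k{\left(t \right)} = - 8 t$
$l = 119$ ($l = \left(8 - 48\right) + 159 = -40 + 159 = 119$)
$a{\left(W,J \right)} = 119$
$6074 \left(-5\right) - a{\left(669,h{\left(-13 \right)} \right)} = 6074 \left(-5\right) - 119 = -30370 - 119 = -30489$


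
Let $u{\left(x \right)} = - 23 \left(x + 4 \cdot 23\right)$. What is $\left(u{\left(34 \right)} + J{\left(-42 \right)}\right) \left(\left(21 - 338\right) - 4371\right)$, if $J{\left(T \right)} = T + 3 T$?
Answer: $14373408$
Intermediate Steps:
$J{\left(T \right)} = 4 T$
$u{\left(x \right)} = -2116 - 23 x$ ($u{\left(x \right)} = - 23 \left(x + 92\right) = - 23 \left(92 + x\right) = -2116 - 23 x$)
$\left(u{\left(34 \right)} + J{\left(-42 \right)}\right) \left(\left(21 - 338\right) - 4371\right) = \left(\left(-2116 - 782\right) + 4 \left(-42\right)\right) \left(\left(21 - 338\right) - 4371\right) = \left(\left(-2116 - 782\right) - 168\right) \left(\left(21 - 338\right) - 4371\right) = \left(-2898 - 168\right) \left(-317 - 4371\right) = \left(-3066\right) \left(-4688\right) = 14373408$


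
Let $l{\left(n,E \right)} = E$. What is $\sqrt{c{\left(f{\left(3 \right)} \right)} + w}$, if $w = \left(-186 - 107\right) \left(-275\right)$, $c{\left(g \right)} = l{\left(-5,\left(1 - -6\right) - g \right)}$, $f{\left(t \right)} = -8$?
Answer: $\sqrt{80590} \approx 283.88$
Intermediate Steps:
$c{\left(g \right)} = 7 - g$ ($c{\left(g \right)} = \left(1 - -6\right) - g = \left(1 + 6\right) - g = 7 - g$)
$w = 80575$ ($w = \left(-293\right) \left(-275\right) = 80575$)
$\sqrt{c{\left(f{\left(3 \right)} \right)} + w} = \sqrt{\left(7 - -8\right) + 80575} = \sqrt{\left(7 + 8\right) + 80575} = \sqrt{15 + 80575} = \sqrt{80590}$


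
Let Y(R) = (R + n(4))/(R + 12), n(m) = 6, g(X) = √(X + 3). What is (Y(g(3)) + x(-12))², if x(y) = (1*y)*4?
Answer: 1194655/529 - 2186*√6/529 ≈ 2248.2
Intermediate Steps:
g(X) = √(3 + X)
Y(R) = (6 + R)/(12 + R) (Y(R) = (R + 6)/(R + 12) = (6 + R)/(12 + R))
x(y) = 4*y (x(y) = y*4 = 4*y)
(Y(g(3)) + x(-12))² = ((6 + √(3 + 3))/(12 + √(3 + 3)) + 4*(-12))² = ((6 + √6)/(12 + √6) - 48)² = (-48 + (6 + √6)/(12 + √6))²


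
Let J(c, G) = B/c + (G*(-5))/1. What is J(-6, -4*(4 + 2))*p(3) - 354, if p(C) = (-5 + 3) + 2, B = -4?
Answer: -354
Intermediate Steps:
p(C) = 0 (p(C) = -2 + 2 = 0)
J(c, G) = -5*G - 4/c (J(c, G) = -4/c + (G*(-5))/1 = -4/c - 5*G*1 = -4/c - 5*G = -5*G - 4/c)
J(-6, -4*(4 + 2))*p(3) - 354 = (-(-20)*(4 + 2) - 4/(-6))*0 - 354 = (-(-20)*6 - 4*(-⅙))*0 - 354 = (-5*(-24) + ⅔)*0 - 354 = (120 + ⅔)*0 - 354 = (362/3)*0 - 354 = 0 - 354 = -354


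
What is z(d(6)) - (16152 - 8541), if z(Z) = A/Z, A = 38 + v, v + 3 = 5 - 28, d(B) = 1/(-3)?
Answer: -7647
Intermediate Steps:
d(B) = -1/3
v = -26 (v = -3 + (5 - 28) = -3 - 23 = -26)
A = 12 (A = 38 - 26 = 12)
z(Z) = 12/Z
z(d(6)) - (16152 - 8541) = 12/(-1/3) - (16152 - 8541) = 12*(-3) - 1*7611 = -36 - 7611 = -7647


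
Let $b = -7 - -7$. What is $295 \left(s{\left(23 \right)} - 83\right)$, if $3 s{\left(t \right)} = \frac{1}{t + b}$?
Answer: $- \frac{1689170}{69} \approx -24481.0$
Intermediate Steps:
$b = 0$ ($b = -7 + 7 = 0$)
$s{\left(t \right)} = \frac{1}{3 t}$ ($s{\left(t \right)} = \frac{1}{3 \left(t + 0\right)} = \frac{1}{3 t}$)
$295 \left(s{\left(23 \right)} - 83\right) = 295 \left(\frac{1}{3 \cdot 23} - 83\right) = 295 \left(\frac{1}{3} \cdot \frac{1}{23} + \left(-95 + 12\right)\right) = 295 \left(\frac{1}{69} - 83\right) = 295 \left(- \frac{5726}{69}\right) = - \frac{1689170}{69}$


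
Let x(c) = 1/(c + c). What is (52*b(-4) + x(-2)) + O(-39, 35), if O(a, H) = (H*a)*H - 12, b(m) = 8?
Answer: -189485/4 ≈ -47371.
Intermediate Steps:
x(c) = 1/(2*c)
O(a, H) = -12 + a*H**2 (O(a, H) = a*H**2 - 12 = -12 + a*H**2)
(52*b(-4) + x(-2)) + O(-39, 35) = (52*8 + (1/2)/(-2)) + (-12 - 39*35**2) = (416 + (1/2)*(-1/2)) + (-12 - 39*1225) = (416 - 1/4) + (-12 - 47775) = 1663/4 - 47787 = -189485/4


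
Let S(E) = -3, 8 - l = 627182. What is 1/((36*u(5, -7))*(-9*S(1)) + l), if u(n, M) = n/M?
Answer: -7/4395078 ≈ -1.5927e-6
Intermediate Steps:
l = -627174 (l = 8 - 1*627182 = 8 - 627182 = -627174)
1/((36*u(5, -7))*(-9*S(1)) + l) = 1/((36*(5/(-7)))*(-9*(-3)) - 627174) = 1/((36*(5*(-1/7)))*27 - 627174) = 1/((36*(-5/7))*27 - 627174) = 1/(-180/7*27 - 627174) = 1/(-4860/7 - 627174) = 1/(-4395078/7) = -7/4395078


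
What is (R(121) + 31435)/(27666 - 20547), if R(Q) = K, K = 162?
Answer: 31597/7119 ≈ 4.4384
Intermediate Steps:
R(Q) = 162
(R(121) + 31435)/(27666 - 20547) = (162 + 31435)/(27666 - 20547) = 31597/7119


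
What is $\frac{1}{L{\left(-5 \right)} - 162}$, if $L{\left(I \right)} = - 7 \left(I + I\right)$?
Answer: $- \frac{1}{92} \approx -0.01087$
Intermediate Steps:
$L{\left(I \right)} = - 14 I$ ($L{\left(I \right)} = - 7 \cdot 2 I = - 14 I$)
$\frac{1}{L{\left(-5 \right)} - 162} = \frac{1}{\left(-14\right) \left(-5\right) - 162} = \frac{1}{70 - 162} = \frac{1}{-92} = - \frac{1}{92}$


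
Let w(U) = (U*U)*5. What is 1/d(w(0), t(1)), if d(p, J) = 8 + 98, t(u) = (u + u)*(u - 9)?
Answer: 1/106 ≈ 0.0094340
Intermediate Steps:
w(U) = 5*U² (w(U) = U²*5 = 5*U²)
t(u) = 2*u*(-9 + u) (t(u) = (2*u)*(-9 + u) = 2*u*(-9 + u))
d(p, J) = 106
1/d(w(0), t(1)) = 1/106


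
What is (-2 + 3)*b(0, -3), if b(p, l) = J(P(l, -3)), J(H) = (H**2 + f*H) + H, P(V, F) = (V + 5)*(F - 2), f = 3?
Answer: 60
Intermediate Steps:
P(V, F) = (-2 + F)*(5 + V) (P(V, F) = (5 + V)*(-2 + F) = (-2 + F)*(5 + V))
J(H) = H**2 + 4*H (J(H) = (H**2 + 3*H) + H = H**2 + 4*H)
b(p, l) = (-25 - 5*l)*(-21 - 5*l) (b(p, l) = (-10 - 2*l + 5*(-3) - 3*l)*(4 + (-10 - 2*l + 5*(-3) - 3*l)) = (-10 - 2*l - 15 - 3*l)*(4 + (-10 - 2*l - 15 - 3*l)) = (-25 - 5*l)*(4 + (-25 - 5*l)) = (-25 - 5*l)*(-21 - 5*l))
(-2 + 3)*b(0, -3) = (-2 + 3)*(5*(5 - 3)*(21 + 5*(-3))) = 1*(5*2*(21 - 15)) = 1*(5*2*6) = 1*60 = 60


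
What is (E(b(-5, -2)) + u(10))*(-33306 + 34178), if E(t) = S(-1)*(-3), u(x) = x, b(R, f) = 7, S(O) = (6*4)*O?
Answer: 71504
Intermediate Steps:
S(O) = 24*O
E(t) = 72 (E(t) = (24*(-1))*(-3) = -24*(-3) = 72)
(E(b(-5, -2)) + u(10))*(-33306 + 34178) = (72 + 10)*(-33306 + 34178) = 82*872 = 71504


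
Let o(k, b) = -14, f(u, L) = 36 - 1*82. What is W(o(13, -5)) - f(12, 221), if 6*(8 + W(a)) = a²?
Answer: 212/3 ≈ 70.667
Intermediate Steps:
f(u, L) = -46 (f(u, L) = 36 - 82 = -46)
W(a) = -8 + a²/6
W(o(13, -5)) - f(12, 221) = (-8 + (⅙)*(-14)²) - 1*(-46) = (-8 + (⅙)*196) + 46 = (-8 + 98/3) + 46 = 74/3 + 46 = 212/3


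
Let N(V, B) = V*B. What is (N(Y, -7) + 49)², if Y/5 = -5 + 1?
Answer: 35721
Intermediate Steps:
Y = -20 (Y = 5*(-5 + 1) = 5*(-4) = -20)
N(V, B) = B*V
(N(Y, -7) + 49)² = (-7*(-20) + 49)² = (140 + 49)² = 189² = 35721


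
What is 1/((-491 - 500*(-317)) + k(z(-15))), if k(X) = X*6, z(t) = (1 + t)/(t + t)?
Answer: 5/790059 ≈ 6.3286e-6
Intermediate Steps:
z(t) = (1 + t)/(2*t) (z(t) = (1 + t)/((2*t)) = (1 + t)*(1/(2*t)) = (1 + t)/(2*t))
k(X) = 6*X
1/((-491 - 500*(-317)) + k(z(-15))) = 1/((-491 - 500*(-317)) + 6*((½)*(1 - 15)/(-15))) = 1/((-491 + 158500) + 6*((½)*(-1/15)*(-14))) = 1/(158009 + 6*(7/15)) = 1/(158009 + 14/5) = 1/(790059/5) = 5/790059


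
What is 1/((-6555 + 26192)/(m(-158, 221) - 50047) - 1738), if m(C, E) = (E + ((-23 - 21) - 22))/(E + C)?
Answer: -3152806/5480813959 ≈ -0.00057524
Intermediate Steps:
m(C, E) = (-66 + E)/(C + E) (m(C, E) = (E + (-44 - 22))/(C + E) = (E - 66)/(C + E) = (-66 + E)/(C + E))
1/((-6555 + 26192)/(m(-158, 221) - 50047) - 1738) = 1/((-6555 + 26192)/((-66 + 221)/(-158 + 221) - 50047) - 1738) = 1/(19637/(155/63 - 50047) - 1738) = 1/(19637/(-3152806/63) - 1738) = 1/(19637*(-63/3152806) - 1738) = 1/(-1237131/3152806 - 1738) = 1/(-5480813959/3152806) = -3152806/5480813959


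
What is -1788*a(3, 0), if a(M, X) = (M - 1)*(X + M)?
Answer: -10728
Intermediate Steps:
a(M, X) = (-1 + M)*(M + X)
-1788*a(3, 0) = -1788*(3² - 1*3 - 1*0 + 3*0) = -1788*(9 - 3 + 0 + 0) = -1788*6 = -10728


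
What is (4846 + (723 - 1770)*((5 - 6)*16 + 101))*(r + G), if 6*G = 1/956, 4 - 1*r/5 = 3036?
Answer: 7317408462091/5736 ≈ 1.2757e+9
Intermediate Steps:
r = -15160 (r = 20 - 5*3036 = 20 - 15180 = -15160)
G = 1/5736 (G = (1/6)/956 = (1/6)*(1/956) = 1/5736 ≈ 0.00017434)
(4846 + (723 - 1770)*((5 - 6)*16 + 101))*(r + G) = (4846 + (723 - 1770)*((5 - 6)*16 + 101))*(-15160 + 1/5736) = (4846 - 1047*(-1*16 + 101))*(-86957759/5736) = (4846 - 1047*(-16 + 101))*(-86957759/5736) = (4846 - 1047*85)*(-86957759/5736) = (4846 - 88995)*(-86957759/5736) = -84149*(-86957759/5736) = 7317408462091/5736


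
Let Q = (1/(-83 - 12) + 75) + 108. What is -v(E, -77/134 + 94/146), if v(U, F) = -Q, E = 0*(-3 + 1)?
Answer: 17384/95 ≈ 182.99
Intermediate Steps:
Q = 17384/95 (Q = (1/(-95) + 75) + 108 = (-1/95 + 75) + 108 = 7124/95 + 108 = 17384/95 ≈ 182.99)
E = 0 (E = 0*(-2) = 0)
v(U, F) = -17384/95 (v(U, F) = -1*17384/95 = -17384/95)
-v(E, -77/134 + 94/146) = -1*(-17384/95) = 17384/95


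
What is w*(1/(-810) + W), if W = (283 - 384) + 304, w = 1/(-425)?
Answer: -164429/344250 ≈ -0.47764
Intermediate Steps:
w = -1/425 ≈ -0.0023529
W = 203 (W = -101 + 304 = 203)
w*(1/(-810) + W) = -(1/(-810) + 203)/425 = -(-1/810 + 203)/425 = -1/425*164429/810 = -164429/344250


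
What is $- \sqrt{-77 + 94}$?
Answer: $- \sqrt{17} \approx -4.1231$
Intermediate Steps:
$- \sqrt{-77 + 94} = - \sqrt{17}$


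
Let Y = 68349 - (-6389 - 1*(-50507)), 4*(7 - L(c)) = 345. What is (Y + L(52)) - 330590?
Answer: -1225753/4 ≈ -3.0644e+5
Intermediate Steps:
L(c) = -317/4 (L(c) = 7 - 1/4*345 = 7 - 345/4 = -317/4)
Y = 24231 (Y = 68349 - (-6389 + 50507) = 68349 - 1*44118 = 68349 - 44118 = 24231)
(Y + L(52)) - 330590 = (24231 - 317/4) - 330590 = 96607/4 - 330590 = -1225753/4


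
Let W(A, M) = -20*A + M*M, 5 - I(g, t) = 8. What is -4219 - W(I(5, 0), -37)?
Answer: -5648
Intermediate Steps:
I(g, t) = -3 (I(g, t) = 5 - 1*8 = 5 - 8 = -3)
W(A, M) = M**2 - 20*A (W(A, M) = -20*A + M**2 = M**2 - 20*A)
-4219 - W(I(5, 0), -37) = -4219 - ((-37)**2 - 20*(-3)) = -4219 - (1369 + 60) = -4219 - 1*1429 = -4219 - 1429 = -5648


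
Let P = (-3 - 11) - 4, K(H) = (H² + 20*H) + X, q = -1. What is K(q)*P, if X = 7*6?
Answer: -414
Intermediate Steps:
X = 42
K(H) = 42 + H² + 20*H (K(H) = (H² + 20*H) + 42 = 42 + H² + 20*H)
P = -18 (P = -14 - 4 = -18)
K(q)*P = (42 + (-1)² + 20*(-1))*(-18) = (42 + 1 - 20)*(-18) = 23*(-18) = -414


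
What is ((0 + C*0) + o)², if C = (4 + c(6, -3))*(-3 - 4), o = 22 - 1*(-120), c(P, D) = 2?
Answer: 20164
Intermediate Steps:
o = 142 (o = 22 + 120 = 142)
C = -42 (C = (4 + 2)*(-3 - 4) = 6*(-7) = -42)
((0 + C*0) + o)² = ((0 - 42*0) + 142)² = ((0 + 0) + 142)² = (0 + 142)² = 142² = 20164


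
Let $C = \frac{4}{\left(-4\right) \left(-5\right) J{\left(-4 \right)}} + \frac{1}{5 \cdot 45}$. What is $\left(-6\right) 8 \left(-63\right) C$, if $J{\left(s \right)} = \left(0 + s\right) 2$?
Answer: $- \frac{1554}{25} \approx -62.16$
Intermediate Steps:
$J{\left(s \right)} = 2 s$ ($J{\left(s \right)} = s 2 = 2 s$)
$C = - \frac{37}{1800}$ ($C = \frac{4}{\left(-4\right) \left(-5\right) 2 \left(-4\right)} + \frac{1}{5 \cdot 45} = \frac{4}{20 \left(-8\right)} + \frac{1}{5} \cdot \frac{1}{45} = \frac{4}{-160} + \frac{1}{225} = 4 \left(- \frac{1}{160}\right) + \frac{1}{225} = - \frac{1}{40} + \frac{1}{225} = - \frac{37}{1800} \approx -0.020556$)
$\left(-6\right) 8 \left(-63\right) C = \left(-6\right) 8 \left(-63\right) \left(- \frac{37}{1800}\right) = \left(-48\right) \left(-63\right) \left(- \frac{37}{1800}\right) = 3024 \left(- \frac{37}{1800}\right) = - \frac{1554}{25}$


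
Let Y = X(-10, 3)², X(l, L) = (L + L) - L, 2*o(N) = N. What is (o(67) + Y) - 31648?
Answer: -63211/2 ≈ -31606.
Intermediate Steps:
o(N) = N/2
X(l, L) = L (X(l, L) = 2*L - L = L)
Y = 9 (Y = 3² = 9)
(o(67) + Y) - 31648 = ((½)*67 + 9) - 31648 = (67/2 + 9) - 31648 = 85/2 - 31648 = -63211/2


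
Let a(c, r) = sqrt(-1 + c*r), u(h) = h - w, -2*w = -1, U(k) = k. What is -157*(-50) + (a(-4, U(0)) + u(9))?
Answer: 15717/2 + I ≈ 7858.5 + 1.0*I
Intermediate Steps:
w = 1/2 (w = -1/2*(-1) = 1/2 ≈ 0.50000)
u(h) = -1/2 + h (u(h) = h - 1*1/2 = h - 1/2 = -1/2 + h)
-157*(-50) + (a(-4, U(0)) + u(9)) = -157*(-50) + (sqrt(-1 - 4*0) + (-1/2 + 9)) = 7850 + (sqrt(-1 + 0) + 17/2) = 7850 + (sqrt(-1) + 17/2) = 7850 + (I + 17/2) = 7850 + (17/2 + I) = 15717/2 + I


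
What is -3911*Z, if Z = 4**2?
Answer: -62576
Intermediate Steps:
Z = 16
-3911*Z = -3911*16 = -62576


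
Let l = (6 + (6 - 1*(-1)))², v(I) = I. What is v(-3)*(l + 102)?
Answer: -813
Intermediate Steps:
l = 169 (l = (6 + (6 + 1))² = (6 + 7)² = 13² = 169)
v(-3)*(l + 102) = -3*(169 + 102) = -3*271 = -813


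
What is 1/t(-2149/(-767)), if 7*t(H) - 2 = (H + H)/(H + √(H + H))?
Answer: 4837/3531 + 7*√3296566/14124 ≈ 2.2697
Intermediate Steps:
t(H) = 2/7 + 2*H/(7*(H + √2*√H)) (t(H) = 2/7 + ((H + H)/(H + √(H + H)))/7 = 2/7 + ((2*H)/(H + √(2*H)))/7 = 2/7 + ((2*H)/(H + √2*√H))/7 = 2/7 + (2*H/(H + √2*√H))/7 = 2/7 + 2*H/(7*(H + √2*√H)))
1/t(-2149/(-767)) = 1/(2*(2*(-2149/(-767)) + √2*√(-2149/(-767)))/(7*(-2149/(-767) + √2*√(-2149/(-767))))) = 1/(2*(2*(-2149*(-1/767)) + √2*√(-2149*(-1/767)))/(7*(-2149*(-1/767) + √2*√(-2149*(-1/767))))) = 1/(2*(2*(2149/767) + √2*√(2149/767))/(7*(2149/767 + √2*√(2149/767)))) = 1/(2*(4298/767 + √2*(√1648283/767))/(7*(2149/767 + √2*(√1648283/767)))) = 1/(2*(4298/767 + √3296566/767)/(7*(2149/767 + √3296566/767))) = 7*(2149/767 + √3296566/767)/(2*(4298/767 + √3296566/767))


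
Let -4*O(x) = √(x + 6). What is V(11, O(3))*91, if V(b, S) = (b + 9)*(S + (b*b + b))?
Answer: 238875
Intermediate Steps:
O(x) = -√(6 + x)/4 (O(x) = -√(x + 6)/4 = -√(6 + x)/4)
V(b, S) = (9 + b)*(S + b + b²) (V(b, S) = (9 + b)*(S + (b² + b)) = (9 + b)*(S + (b + b²)) = (9 + b)*(S + b + b²))
V(11, O(3))*91 = (11³ + 9*(-√(6 + 3)/4) + 9*11 + 10*11² - √(6 + 3)/4*11)*91 = (1331 + 9*(-√9/4) + 99 + 10*121 - √9/4*11)*91 = (1331 + 9*(-¼*3) + 99 + 1210 - ¼*3*11)*91 = (1331 + 9*(-¾) + 99 + 1210 - ¾*11)*91 = (1331 - 27/4 + 99 + 1210 - 33/4)*91 = 2625*91 = 238875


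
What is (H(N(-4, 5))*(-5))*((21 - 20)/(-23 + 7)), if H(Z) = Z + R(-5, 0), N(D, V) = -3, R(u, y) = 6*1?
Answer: 15/16 ≈ 0.93750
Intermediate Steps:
R(u, y) = 6
H(Z) = 6 + Z (H(Z) = Z + 6 = 6 + Z)
(H(N(-4, 5))*(-5))*((21 - 20)/(-23 + 7)) = ((6 - 3)*(-5))*((21 - 20)/(-23 + 7)) = (3*(-5))*(1/(-16)) = -15*(-1)/16 = -15*(-1/16) = 15/16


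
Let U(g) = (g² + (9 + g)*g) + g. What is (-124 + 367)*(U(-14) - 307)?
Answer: -13365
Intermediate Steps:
U(g) = g + g² + g*(9 + g) (U(g) = (g² + g*(9 + g)) + g = g + g² + g*(9 + g))
(-124 + 367)*(U(-14) - 307) = (-124 + 367)*(2*(-14)*(5 - 14) - 307) = 243*(2*(-14)*(-9) - 307) = 243*(252 - 307) = 243*(-55) = -13365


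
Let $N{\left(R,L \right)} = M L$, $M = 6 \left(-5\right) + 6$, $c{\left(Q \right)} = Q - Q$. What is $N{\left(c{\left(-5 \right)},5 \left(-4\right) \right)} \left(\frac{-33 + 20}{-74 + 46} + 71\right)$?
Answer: $\frac{240120}{7} \approx 34303.0$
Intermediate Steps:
$c{\left(Q \right)} = 0$
$M = -24$ ($M = -30 + 6 = -24$)
$N{\left(R,L \right)} = - 24 L$
$N{\left(c{\left(-5 \right)},5 \left(-4\right) \right)} \left(\frac{-33 + 20}{-74 + 46} + 71\right) = - 24 \cdot 5 \left(-4\right) \left(\frac{-33 + 20}{-74 + 46} + 71\right) = \left(-24\right) \left(-20\right) \left(- \frac{13}{-28} + 71\right) = 480 \left(\left(-13\right) \left(- \frac{1}{28}\right) + 71\right) = 480 \left(\frac{13}{28} + 71\right) = 480 \cdot \frac{2001}{28} = \frac{240120}{7}$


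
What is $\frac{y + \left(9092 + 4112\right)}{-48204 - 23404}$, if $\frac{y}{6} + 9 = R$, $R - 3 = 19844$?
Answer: $- \frac{16529}{8951} \approx -1.8466$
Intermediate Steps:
$R = 19847$ ($R = 3 + 19844 = 19847$)
$y = 119028$ ($y = -54 + 6 \cdot 19847 = -54 + 119082 = 119028$)
$\frac{y + \left(9092 + 4112\right)}{-48204 - 23404} = \frac{119028 + \left(9092 + 4112\right)}{-48204 - 23404} = \frac{119028 + 13204}{-71608} = 132232 \left(- \frac{1}{71608}\right) = - \frac{16529}{8951}$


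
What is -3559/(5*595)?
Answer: -3559/2975 ≈ -1.1963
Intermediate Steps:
-3559/(5*595) = -3559/2975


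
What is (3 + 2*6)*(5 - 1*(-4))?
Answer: 135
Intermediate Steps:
(3 + 2*6)*(5 - 1*(-4)) = (3 + 12)*(5 + 4) = 15*9 = 135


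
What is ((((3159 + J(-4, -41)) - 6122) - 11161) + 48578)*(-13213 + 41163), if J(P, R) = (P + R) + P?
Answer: 961619750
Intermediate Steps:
J(P, R) = R + 2*P
((((3159 + J(-4, -41)) - 6122) - 11161) + 48578)*(-13213 + 41163) = ((((3159 + (-41 + 2*(-4))) - 6122) - 11161) + 48578)*(-13213 + 41163) = ((((3159 + (-41 - 8)) - 6122) - 11161) + 48578)*27950 = ((((3159 - 49) - 6122) - 11161) + 48578)*27950 = (((3110 - 6122) - 11161) + 48578)*27950 = ((-3012 - 11161) + 48578)*27950 = (-14173 + 48578)*27950 = 34405*27950 = 961619750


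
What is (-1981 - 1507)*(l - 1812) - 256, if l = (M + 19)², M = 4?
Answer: 4474848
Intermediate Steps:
l = 529 (l = (4 + 19)² = 23² = 529)
(-1981 - 1507)*(l - 1812) - 256 = (-1981 - 1507)*(529 - 1812) - 256 = -3488*(-1283) - 256 = 4475104 - 256 = 4474848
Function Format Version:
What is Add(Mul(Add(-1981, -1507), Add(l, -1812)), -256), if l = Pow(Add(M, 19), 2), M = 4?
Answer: 4474848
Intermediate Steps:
l = 529 (l = Pow(Add(4, 19), 2) = Pow(23, 2) = 529)
Add(Mul(Add(-1981, -1507), Add(l, -1812)), -256) = Add(Mul(Add(-1981, -1507), Add(529, -1812)), -256) = Add(Mul(-3488, -1283), -256) = Add(4475104, -256) = 4474848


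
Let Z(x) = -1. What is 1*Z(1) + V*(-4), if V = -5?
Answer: 19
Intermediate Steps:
1*Z(1) + V*(-4) = 1*(-1) - 5*(-4) = -1 + 20 = 19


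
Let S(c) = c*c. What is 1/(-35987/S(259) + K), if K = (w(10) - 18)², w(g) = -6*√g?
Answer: 62765113873/51646984321 - 19836120024*√10/51646984321 ≈ 0.00073179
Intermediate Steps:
S(c) = c²
K = (-18 - 6*√10)² (K = (-6*√10 - 18)² = (-18 - 6*√10)² ≈ 1367.1)
1/(-35987/S(259) + K) = 1/(-35987/(259²) + (684 + 216*√10)) = 1/(-35987/67081 + (684 + 216*√10)) = 1/(-35987*1/67081 + (684 + 216*√10)) = 1/(-5141/9583 + (684 + 216*√10)) = 1/(6549631/9583 + 216*√10)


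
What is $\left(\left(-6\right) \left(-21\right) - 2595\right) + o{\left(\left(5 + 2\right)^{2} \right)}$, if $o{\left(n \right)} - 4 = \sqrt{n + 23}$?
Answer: $-2465 + 6 \sqrt{2} \approx -2456.5$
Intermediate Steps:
$o{\left(n \right)} = 4 + \sqrt{23 + n}$ ($o{\left(n \right)} = 4 + \sqrt{n + 23} = 4 + \sqrt{23 + n}$)
$\left(\left(-6\right) \left(-21\right) - 2595\right) + o{\left(\left(5 + 2\right)^{2} \right)} = \left(\left(-6\right) \left(-21\right) - 2595\right) + \left(4 + \sqrt{23 + \left(5 + 2\right)^{2}}\right) = \left(126 - 2595\right) + \left(4 + \sqrt{23 + 7^{2}}\right) = -2469 + \left(4 + \sqrt{23 + 49}\right) = -2469 + \left(4 + \sqrt{72}\right) = -2469 + \left(4 + 6 \sqrt{2}\right) = -2465 + 6 \sqrt{2}$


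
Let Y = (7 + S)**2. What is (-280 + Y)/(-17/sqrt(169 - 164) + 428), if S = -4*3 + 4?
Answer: -597060/915631 - 4743*sqrt(5)/915631 ≈ -0.66366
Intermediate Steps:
S = -8 (S = -12 + 4 = -8)
Y = 1 (Y = (7 - 8)**2 = (-1)**2 = 1)
(-280 + Y)/(-17/sqrt(169 - 164) + 428) = (-280 + 1)/(-17/sqrt(169 - 164) + 428) = -279/(-17*sqrt(5)/5 + 428) = -279/(428 - 17*sqrt(5)/5)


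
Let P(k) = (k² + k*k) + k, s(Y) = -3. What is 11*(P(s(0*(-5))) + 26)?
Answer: 451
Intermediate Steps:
P(k) = k + 2*k² (P(k) = (k² + k²) + k = 2*k² + k = k + 2*k²)
11*(P(s(0*(-5))) + 26) = 11*(-3*(1 + 2*(-3)) + 26) = 11*(-3*(1 - 6) + 26) = 11*(-3*(-5) + 26) = 11*(15 + 26) = 11*41 = 451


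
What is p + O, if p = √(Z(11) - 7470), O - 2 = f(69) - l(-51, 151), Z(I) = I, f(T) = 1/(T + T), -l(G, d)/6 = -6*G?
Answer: 253645/138 + I*√7459 ≈ 1838.0 + 86.365*I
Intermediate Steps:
l(G, d) = 36*G (l(G, d) = -(-36)*G = 36*G)
f(T) = 1/(2*T)
O = 253645/138 (O = 2 + ((½)/69 - 36*(-51)) = 2 + ((½)*(1/69) - 1*(-1836)) = 2 + (1/138 + 1836) = 2 + 253369/138 = 253645/138 ≈ 1838.0)
p = I*√7459 (p = √(11 - 7470) = √(-7459) = I*√7459 ≈ 86.365*I)
p + O = I*√7459 + 253645/138 = 253645/138 + I*√7459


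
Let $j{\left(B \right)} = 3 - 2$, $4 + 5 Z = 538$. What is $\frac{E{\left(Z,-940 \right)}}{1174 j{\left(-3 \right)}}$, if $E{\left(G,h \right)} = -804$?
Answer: $- \frac{402}{587} \approx -0.68484$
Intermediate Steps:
$Z = \frac{534}{5}$ ($Z = - \frac{4}{5} + \frac{1}{5} \cdot 538 = - \frac{4}{5} + \frac{538}{5} = \frac{534}{5} \approx 106.8$)
$j{\left(B \right)} = 1$
$\frac{E{\left(Z,-940 \right)}}{1174 j{\left(-3 \right)}} = - \frac{804}{1174 \cdot 1} = - \frac{804}{1174} = \left(-804\right) \frac{1}{1174} = - \frac{402}{587}$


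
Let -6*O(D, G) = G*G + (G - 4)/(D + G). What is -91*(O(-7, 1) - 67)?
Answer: 24479/4 ≈ 6119.8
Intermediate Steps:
O(D, G) = -G²/6 - (-4 + G)/(6*(D + G)) (O(D, G) = -(G*G + (G - 4)/(D + G))/6 = -(G² + (-4 + G)/(D + G))/6 = -G²/6 - (-4 + G)/(6*(D + G)))
-91*(O(-7, 1) - 67) = -91*((4 - 1*1 - 1*1³ - 1*(-7)*1²)/(6*(-7 + 1)) - 67) = -91*((⅙)*(4 - 1 - 1*1 - 1*(-7)*1)/(-6) - 67) = -91*((⅙)*(-⅙)*(4 - 1 - 1 + 7) - 67) = -91*((⅙)*(-⅙)*9 - 67) = -91*(-¼ - 67) = -91*(-269/4) = 24479/4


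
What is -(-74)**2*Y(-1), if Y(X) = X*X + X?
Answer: 0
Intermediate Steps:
Y(X) = X + X**2 (Y(X) = X**2 + X = X + X**2)
-(-74)**2*Y(-1) = -(-74)**2*(-(1 - 1)) = -5476*(-1*0) = -5476*0 = -1*0 = 0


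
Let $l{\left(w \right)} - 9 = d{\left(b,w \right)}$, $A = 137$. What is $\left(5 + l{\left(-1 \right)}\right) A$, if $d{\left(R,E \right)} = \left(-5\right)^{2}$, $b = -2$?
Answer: $5343$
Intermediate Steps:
$d{\left(R,E \right)} = 25$
$l{\left(w \right)} = 34$ ($l{\left(w \right)} = 9 + 25 = 34$)
$\left(5 + l{\left(-1 \right)}\right) A = \left(5 + 34\right) 137 = 39 \cdot 137 = 5343$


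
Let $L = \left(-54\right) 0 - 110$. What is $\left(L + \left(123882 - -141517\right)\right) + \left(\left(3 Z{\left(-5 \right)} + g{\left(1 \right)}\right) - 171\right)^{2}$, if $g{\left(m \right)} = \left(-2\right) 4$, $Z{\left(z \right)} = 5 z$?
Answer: $329805$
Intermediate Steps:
$g{\left(m \right)} = -8$
$L = -110$ ($L = 0 - 110 = -110$)
$\left(L + \left(123882 - -141517\right)\right) + \left(\left(3 Z{\left(-5 \right)} + g{\left(1 \right)}\right) - 171\right)^{2} = \left(-110 + \left(123882 - -141517\right)\right) + \left(\left(3 \cdot 5 \left(-5\right) - 8\right) - 171\right)^{2} = \left(-110 + \left(123882 + 141517\right)\right) + \left(\left(3 \left(-25\right) - 8\right) - 171\right)^{2} = \left(-110 + 265399\right) + \left(\left(-75 - 8\right) - 171\right)^{2} = 265289 + \left(-83 - 171\right)^{2} = 265289 + \left(-254\right)^{2} = 265289 + 64516 = 329805$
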